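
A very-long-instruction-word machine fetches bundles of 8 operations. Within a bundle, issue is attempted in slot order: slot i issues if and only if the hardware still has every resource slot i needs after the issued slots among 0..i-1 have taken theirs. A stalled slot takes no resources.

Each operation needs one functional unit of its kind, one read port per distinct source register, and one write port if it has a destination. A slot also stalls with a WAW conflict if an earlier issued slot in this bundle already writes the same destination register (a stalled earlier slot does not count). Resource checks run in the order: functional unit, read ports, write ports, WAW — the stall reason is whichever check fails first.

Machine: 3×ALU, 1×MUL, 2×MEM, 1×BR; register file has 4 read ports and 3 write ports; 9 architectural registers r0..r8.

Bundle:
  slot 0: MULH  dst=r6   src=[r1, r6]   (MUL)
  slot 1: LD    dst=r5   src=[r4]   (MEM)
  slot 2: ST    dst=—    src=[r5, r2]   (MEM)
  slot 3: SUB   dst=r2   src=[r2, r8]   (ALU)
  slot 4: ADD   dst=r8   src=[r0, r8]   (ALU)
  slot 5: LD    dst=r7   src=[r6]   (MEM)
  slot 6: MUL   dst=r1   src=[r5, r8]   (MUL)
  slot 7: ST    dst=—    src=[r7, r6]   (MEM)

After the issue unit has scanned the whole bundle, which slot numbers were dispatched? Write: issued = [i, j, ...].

slot 0 (MUL): ISSUE — free A3,Mu0,Ld2,B1 rp2 wp2
slot 1 (MEM): ISSUE — free A3,Mu0,Ld1,B1 rp1 wp1
slot 2 (MEM): stall RD_PORT — free A3,Mu0,Ld1,B1 rp1 wp1
slot 3 (ALU): stall RD_PORT — free A3,Mu0,Ld1,B1 rp1 wp1
slot 4 (ALU): stall RD_PORT — free A3,Mu0,Ld1,B1 rp1 wp1
slot 5 (MEM): ISSUE — free A3,Mu0,Ld0,B1 rp0 wp0
slot 6 (MUL): stall FU — free A3,Mu0,Ld0,B1 rp0 wp0
slot 7 (MEM): stall FU — free A3,Mu0,Ld0,B1 rp0 wp0

issued = [0, 1, 5]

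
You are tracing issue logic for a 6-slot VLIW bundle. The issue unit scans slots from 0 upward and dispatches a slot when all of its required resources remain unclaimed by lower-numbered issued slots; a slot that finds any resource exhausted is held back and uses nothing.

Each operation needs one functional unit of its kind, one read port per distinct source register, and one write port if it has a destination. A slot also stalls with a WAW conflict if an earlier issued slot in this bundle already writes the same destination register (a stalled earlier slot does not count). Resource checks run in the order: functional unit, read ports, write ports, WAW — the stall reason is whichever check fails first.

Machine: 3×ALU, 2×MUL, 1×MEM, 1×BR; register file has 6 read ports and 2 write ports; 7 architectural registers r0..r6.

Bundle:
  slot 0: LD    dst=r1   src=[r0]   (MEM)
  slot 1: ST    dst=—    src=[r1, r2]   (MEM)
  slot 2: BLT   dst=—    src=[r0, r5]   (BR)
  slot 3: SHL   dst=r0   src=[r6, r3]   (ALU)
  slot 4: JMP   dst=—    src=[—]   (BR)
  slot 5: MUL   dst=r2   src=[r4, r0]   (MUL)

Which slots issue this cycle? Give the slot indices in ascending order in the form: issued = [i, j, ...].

issued = [0, 2, 3]

[0] MEM needs rd=1 wr=1: ok; after: ALU=3 MUL=2 MEM=0 BR=1, R=5, W=1
[1] MEM needs rd=2 wr=0: FU; after: ALU=3 MUL=2 MEM=0 BR=1, R=5, W=1
[2] BR needs rd=2 wr=0: ok; after: ALU=3 MUL=2 MEM=0 BR=0, R=3, W=1
[3] ALU needs rd=2 wr=1: ok; after: ALU=2 MUL=2 MEM=0 BR=0, R=1, W=0
[4] BR needs rd=0 wr=0: FU; after: ALU=2 MUL=2 MEM=0 BR=0, R=1, W=0
[5] MUL needs rd=2 wr=1: RD_PORT; after: ALU=2 MUL=2 MEM=0 BR=0, R=1, W=0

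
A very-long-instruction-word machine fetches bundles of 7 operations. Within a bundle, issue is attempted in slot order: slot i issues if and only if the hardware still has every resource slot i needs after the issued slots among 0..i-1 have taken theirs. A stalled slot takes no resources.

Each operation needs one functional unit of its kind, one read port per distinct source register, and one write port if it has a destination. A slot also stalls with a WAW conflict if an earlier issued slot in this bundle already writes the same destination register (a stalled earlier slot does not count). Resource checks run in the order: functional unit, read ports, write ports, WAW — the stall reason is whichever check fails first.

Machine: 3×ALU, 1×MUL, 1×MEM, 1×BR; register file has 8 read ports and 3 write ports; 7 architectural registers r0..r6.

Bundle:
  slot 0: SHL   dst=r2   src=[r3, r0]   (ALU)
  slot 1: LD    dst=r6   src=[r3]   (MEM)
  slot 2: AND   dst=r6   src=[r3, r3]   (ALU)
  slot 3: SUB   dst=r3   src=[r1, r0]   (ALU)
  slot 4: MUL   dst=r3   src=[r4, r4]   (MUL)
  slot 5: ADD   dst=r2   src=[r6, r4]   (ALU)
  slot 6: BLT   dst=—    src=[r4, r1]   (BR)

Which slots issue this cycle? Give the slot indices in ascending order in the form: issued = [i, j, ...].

(0) want 1×ALU +2rd +1wr — yes → AL2|MU1|ME1|BR1|rd6|wr2
(1) want 1×MEM +1rd +1wr — yes → AL2|MU1|ME0|BR1|rd5|wr1
(2) want 1×ALU +1rd +1wr — WAW → AL2|MU1|ME0|BR1|rd5|wr1
(3) want 1×ALU +2rd +1wr — yes → AL1|MU1|ME0|BR1|rd3|wr0
(4) want 1×MUL +1rd +1wr — WR_PORT → AL1|MU1|ME0|BR1|rd3|wr0
(5) want 1×ALU +2rd +1wr — WR_PORT → AL1|MU1|ME0|BR1|rd3|wr0
(6) want 1×BR +2rd +0wr — yes → AL1|MU1|ME0|BR0|rd1|wr0

issued = [0, 1, 3, 6]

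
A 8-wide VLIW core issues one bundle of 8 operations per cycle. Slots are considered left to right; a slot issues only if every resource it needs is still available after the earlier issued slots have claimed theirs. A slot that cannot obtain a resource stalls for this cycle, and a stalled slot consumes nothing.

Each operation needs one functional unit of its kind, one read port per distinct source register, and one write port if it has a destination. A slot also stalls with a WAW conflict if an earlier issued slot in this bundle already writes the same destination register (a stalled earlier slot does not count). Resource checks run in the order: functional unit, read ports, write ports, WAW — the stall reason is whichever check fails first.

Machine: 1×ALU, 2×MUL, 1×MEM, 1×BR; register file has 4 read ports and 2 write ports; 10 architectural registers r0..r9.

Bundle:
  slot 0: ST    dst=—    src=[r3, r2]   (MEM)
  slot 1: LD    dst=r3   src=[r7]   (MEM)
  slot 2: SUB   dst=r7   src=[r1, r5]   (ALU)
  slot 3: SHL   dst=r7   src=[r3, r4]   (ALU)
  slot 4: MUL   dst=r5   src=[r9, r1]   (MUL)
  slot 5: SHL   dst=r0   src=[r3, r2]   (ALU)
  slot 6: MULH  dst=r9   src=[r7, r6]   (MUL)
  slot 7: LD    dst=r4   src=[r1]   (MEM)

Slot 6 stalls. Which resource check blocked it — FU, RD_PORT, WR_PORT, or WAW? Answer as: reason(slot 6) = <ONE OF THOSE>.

(0) want 1×MEM +2rd +0wr — yes → AL1|MU2|ME0|BR1|rd2|wr2
(1) want 1×MEM +1rd +1wr — FU → AL1|MU2|ME0|BR1|rd2|wr2
(2) want 1×ALU +2rd +1wr — yes → AL0|MU2|ME0|BR1|rd0|wr1
(3) want 1×ALU +2rd +1wr — FU → AL0|MU2|ME0|BR1|rd0|wr1
(4) want 1×MUL +2rd +1wr — RD_PORT → AL0|MU2|ME0|BR1|rd0|wr1
(5) want 1×ALU +2rd +1wr — FU → AL0|MU2|ME0|BR1|rd0|wr1
(6) want 1×MUL +2rd +1wr — RD_PORT → AL0|MU2|ME0|BR1|rd0|wr1
(7) want 1×MEM +1rd +1wr — FU → AL0|MU2|ME0|BR1|rd0|wr1

reason(slot 6) = RD_PORT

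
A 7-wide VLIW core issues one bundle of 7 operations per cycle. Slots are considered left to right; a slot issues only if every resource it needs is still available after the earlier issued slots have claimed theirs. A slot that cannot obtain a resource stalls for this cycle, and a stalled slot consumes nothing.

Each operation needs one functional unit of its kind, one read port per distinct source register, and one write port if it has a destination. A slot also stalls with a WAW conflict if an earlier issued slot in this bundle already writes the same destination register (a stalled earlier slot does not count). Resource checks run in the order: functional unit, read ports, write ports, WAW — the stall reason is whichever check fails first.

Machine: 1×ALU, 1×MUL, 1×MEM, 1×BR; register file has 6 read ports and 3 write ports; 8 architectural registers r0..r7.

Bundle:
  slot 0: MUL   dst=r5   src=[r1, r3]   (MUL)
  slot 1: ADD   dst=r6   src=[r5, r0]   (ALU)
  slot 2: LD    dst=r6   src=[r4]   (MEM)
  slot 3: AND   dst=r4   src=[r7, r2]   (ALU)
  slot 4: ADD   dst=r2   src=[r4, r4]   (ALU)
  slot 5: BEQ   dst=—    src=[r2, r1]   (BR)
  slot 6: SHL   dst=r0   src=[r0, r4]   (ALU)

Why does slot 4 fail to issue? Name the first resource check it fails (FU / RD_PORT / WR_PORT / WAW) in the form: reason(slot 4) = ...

reason(slot 4) = FU

#0 MUL src=r1,r3 dispatched  <A:1 Mu:0 Ld:1 B:1 rd:4 wr:2>
#1 ALU src=r5,r0 dispatched  <A:0 Mu:0 Ld:1 B:1 rd:2 wr:1>
#2 MEM src=r4 held:WAW  <A:0 Mu:0 Ld:1 B:1 rd:2 wr:1>
#3 ALU src=r7,r2 held:FU  <A:0 Mu:0 Ld:1 B:1 rd:2 wr:1>
#4 ALU src=r4,r4 held:FU  <A:0 Mu:0 Ld:1 B:1 rd:2 wr:1>
#5 BR src=r2,r1 dispatched  <A:0 Mu:0 Ld:1 B:0 rd:0 wr:1>
#6 ALU src=r0,r4 held:FU  <A:0 Mu:0 Ld:1 B:0 rd:0 wr:1>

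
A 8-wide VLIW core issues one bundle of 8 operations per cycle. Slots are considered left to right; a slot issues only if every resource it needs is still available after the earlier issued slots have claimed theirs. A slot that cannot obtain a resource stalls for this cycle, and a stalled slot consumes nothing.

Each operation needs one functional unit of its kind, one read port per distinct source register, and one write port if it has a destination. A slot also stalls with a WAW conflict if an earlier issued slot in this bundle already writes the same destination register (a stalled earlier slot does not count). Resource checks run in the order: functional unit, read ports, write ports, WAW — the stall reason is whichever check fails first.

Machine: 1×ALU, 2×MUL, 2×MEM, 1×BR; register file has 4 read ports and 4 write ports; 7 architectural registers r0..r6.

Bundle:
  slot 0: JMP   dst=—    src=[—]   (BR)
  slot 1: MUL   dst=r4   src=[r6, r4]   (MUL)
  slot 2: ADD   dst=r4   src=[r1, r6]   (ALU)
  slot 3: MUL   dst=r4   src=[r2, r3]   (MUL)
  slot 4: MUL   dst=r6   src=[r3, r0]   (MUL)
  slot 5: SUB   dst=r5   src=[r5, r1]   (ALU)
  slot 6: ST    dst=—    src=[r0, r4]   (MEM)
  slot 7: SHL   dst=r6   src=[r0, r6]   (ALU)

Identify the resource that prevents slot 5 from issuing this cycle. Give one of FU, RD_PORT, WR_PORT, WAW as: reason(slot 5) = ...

slot 0 (BR): ISSUE — free A1,Mu2,Ld2,B0 rp4 wp4
slot 1 (MUL): ISSUE — free A1,Mu1,Ld2,B0 rp2 wp3
slot 2 (ALU): stall WAW — free A1,Mu1,Ld2,B0 rp2 wp3
slot 3 (MUL): stall WAW — free A1,Mu1,Ld2,B0 rp2 wp3
slot 4 (MUL): ISSUE — free A1,Mu0,Ld2,B0 rp0 wp2
slot 5 (ALU): stall RD_PORT — free A1,Mu0,Ld2,B0 rp0 wp2
slot 6 (MEM): stall RD_PORT — free A1,Mu0,Ld2,B0 rp0 wp2
slot 7 (ALU): stall RD_PORT — free A1,Mu0,Ld2,B0 rp0 wp2

reason(slot 5) = RD_PORT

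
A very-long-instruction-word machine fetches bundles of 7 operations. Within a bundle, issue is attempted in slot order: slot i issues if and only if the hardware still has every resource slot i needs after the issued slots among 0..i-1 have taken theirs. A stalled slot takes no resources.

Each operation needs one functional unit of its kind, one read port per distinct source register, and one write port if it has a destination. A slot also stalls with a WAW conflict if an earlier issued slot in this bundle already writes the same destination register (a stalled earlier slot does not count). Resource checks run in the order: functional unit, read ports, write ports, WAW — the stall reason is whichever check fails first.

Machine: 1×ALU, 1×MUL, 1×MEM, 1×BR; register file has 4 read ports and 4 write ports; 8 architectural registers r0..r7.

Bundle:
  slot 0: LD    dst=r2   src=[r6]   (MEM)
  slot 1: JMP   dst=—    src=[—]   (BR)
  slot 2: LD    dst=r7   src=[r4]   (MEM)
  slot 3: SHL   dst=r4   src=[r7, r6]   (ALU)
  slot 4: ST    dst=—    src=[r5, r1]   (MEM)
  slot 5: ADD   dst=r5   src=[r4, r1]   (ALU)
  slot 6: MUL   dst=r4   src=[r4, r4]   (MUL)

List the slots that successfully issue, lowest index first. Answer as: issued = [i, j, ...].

issued = [0, 1, 3]

#0 MEM src=r6 dispatched  <A:1 Mu:1 Ld:0 B:1 rd:3 wr:3>
#1 BR src=- dispatched  <A:1 Mu:1 Ld:0 B:0 rd:3 wr:3>
#2 MEM src=r4 held:FU  <A:1 Mu:1 Ld:0 B:0 rd:3 wr:3>
#3 ALU src=r7,r6 dispatched  <A:0 Mu:1 Ld:0 B:0 rd:1 wr:2>
#4 MEM src=r5,r1 held:FU  <A:0 Mu:1 Ld:0 B:0 rd:1 wr:2>
#5 ALU src=r4,r1 held:FU  <A:0 Mu:1 Ld:0 B:0 rd:1 wr:2>
#6 MUL src=r4,r4 held:WAW  <A:0 Mu:1 Ld:0 B:0 rd:1 wr:2>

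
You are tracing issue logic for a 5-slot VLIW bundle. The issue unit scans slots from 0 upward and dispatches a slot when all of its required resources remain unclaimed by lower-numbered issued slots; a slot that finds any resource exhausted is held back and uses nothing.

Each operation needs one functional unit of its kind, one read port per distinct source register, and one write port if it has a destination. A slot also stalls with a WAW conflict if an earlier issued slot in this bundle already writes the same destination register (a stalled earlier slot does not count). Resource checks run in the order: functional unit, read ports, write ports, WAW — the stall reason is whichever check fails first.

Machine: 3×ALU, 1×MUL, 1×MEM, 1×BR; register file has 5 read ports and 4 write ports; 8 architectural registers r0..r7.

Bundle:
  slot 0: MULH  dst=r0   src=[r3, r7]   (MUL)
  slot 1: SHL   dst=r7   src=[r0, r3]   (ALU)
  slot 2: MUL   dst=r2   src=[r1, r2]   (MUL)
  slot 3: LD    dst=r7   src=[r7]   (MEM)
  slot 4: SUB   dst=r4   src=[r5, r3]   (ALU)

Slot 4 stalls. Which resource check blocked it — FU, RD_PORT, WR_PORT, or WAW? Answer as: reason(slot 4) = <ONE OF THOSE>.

  0. MUL→r0 ⇒ go  {3A/0Mu/1Ld/1B | 3r 3w}
  1. ALU→r7 ⇒ go  {2A/0Mu/1Ld/1B | 1r 2w}
  2. MUL→r2 ⇒ no(FU)  {2A/0Mu/1Ld/1B | 1r 2w}
  3. MEM→r7 ⇒ no(WAW)  {2A/0Mu/1Ld/1B | 1r 2w}
  4. ALU→r4 ⇒ no(RD_PORT)  {2A/0Mu/1Ld/1B | 1r 2w}

reason(slot 4) = RD_PORT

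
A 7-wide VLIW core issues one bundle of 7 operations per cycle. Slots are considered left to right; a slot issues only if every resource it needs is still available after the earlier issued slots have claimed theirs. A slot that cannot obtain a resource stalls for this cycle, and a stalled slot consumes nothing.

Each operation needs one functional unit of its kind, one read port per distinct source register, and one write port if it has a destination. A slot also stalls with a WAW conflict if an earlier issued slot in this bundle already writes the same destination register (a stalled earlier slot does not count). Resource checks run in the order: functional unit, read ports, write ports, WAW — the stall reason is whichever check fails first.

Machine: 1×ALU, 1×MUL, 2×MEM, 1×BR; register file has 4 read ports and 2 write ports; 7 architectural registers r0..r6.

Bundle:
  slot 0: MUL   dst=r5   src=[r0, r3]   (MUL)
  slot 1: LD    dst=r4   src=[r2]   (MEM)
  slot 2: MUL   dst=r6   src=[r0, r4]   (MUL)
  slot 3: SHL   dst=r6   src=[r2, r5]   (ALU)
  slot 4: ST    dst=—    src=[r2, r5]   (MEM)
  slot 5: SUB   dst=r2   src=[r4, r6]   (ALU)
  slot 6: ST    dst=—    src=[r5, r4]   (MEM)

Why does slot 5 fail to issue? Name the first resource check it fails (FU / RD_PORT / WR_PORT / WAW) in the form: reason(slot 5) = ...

#0 MUL src=r0,r3 dispatched  <A:1 Mu:0 Ld:2 B:1 rd:2 wr:1>
#1 MEM src=r2 dispatched  <A:1 Mu:0 Ld:1 B:1 rd:1 wr:0>
#2 MUL src=r0,r4 held:FU  <A:1 Mu:0 Ld:1 B:1 rd:1 wr:0>
#3 ALU src=r2,r5 held:RD_PORT  <A:1 Mu:0 Ld:1 B:1 rd:1 wr:0>
#4 MEM src=r2,r5 held:RD_PORT  <A:1 Mu:0 Ld:1 B:1 rd:1 wr:0>
#5 ALU src=r4,r6 held:RD_PORT  <A:1 Mu:0 Ld:1 B:1 rd:1 wr:0>
#6 MEM src=r5,r4 held:RD_PORT  <A:1 Mu:0 Ld:1 B:1 rd:1 wr:0>

reason(slot 5) = RD_PORT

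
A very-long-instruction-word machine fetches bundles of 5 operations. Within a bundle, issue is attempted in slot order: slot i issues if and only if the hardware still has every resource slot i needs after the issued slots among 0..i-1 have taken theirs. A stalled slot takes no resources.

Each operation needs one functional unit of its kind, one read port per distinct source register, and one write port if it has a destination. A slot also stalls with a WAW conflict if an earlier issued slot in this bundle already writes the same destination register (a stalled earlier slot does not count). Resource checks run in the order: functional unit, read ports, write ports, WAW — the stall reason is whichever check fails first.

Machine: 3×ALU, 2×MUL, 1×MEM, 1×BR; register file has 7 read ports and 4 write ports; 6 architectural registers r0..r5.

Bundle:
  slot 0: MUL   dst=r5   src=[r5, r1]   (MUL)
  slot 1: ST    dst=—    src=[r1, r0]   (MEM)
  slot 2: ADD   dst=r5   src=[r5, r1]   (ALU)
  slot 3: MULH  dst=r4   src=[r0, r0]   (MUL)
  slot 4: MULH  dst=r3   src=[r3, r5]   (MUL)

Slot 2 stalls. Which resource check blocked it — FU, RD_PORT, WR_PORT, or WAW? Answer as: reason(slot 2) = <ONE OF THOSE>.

slot 0 (MUL): ISSUE — free A3,Mu1,Ld1,B1 rp5 wp3
slot 1 (MEM): ISSUE — free A3,Mu1,Ld0,B1 rp3 wp3
slot 2 (ALU): stall WAW — free A3,Mu1,Ld0,B1 rp3 wp3
slot 3 (MUL): ISSUE — free A3,Mu0,Ld0,B1 rp2 wp2
slot 4 (MUL): stall FU — free A3,Mu0,Ld0,B1 rp2 wp2

reason(slot 2) = WAW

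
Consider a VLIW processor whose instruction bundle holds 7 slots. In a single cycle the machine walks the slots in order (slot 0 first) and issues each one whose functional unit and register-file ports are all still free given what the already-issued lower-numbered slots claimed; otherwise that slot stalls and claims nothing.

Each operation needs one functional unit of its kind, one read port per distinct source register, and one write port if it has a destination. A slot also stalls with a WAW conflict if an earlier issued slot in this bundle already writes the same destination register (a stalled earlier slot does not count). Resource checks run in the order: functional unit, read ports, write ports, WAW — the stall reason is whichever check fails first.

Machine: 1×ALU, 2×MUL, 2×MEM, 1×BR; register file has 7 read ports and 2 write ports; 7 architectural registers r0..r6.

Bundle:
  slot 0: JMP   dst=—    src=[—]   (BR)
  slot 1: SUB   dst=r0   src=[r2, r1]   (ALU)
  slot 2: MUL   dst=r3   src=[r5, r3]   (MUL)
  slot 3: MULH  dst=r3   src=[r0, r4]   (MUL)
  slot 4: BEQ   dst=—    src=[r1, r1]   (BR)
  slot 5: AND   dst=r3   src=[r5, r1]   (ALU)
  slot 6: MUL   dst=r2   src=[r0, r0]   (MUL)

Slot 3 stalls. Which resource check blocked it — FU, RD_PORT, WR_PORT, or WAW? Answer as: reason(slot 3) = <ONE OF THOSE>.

  0. BR ⇒ go  {1A/2Mu/2Ld/0B | 7r 2w}
  1. ALU→r0 ⇒ go  {0A/2Mu/2Ld/0B | 5r 1w}
  2. MUL→r3 ⇒ go  {0A/1Mu/2Ld/0B | 3r 0w}
  3. MUL→r3 ⇒ no(WR_PORT)  {0A/1Mu/2Ld/0B | 3r 0w}
  4. BR ⇒ no(FU)  {0A/1Mu/2Ld/0B | 3r 0w}
  5. ALU→r3 ⇒ no(FU)  {0A/1Mu/2Ld/0B | 3r 0w}
  6. MUL→r2 ⇒ no(WR_PORT)  {0A/1Mu/2Ld/0B | 3r 0w}

reason(slot 3) = WR_PORT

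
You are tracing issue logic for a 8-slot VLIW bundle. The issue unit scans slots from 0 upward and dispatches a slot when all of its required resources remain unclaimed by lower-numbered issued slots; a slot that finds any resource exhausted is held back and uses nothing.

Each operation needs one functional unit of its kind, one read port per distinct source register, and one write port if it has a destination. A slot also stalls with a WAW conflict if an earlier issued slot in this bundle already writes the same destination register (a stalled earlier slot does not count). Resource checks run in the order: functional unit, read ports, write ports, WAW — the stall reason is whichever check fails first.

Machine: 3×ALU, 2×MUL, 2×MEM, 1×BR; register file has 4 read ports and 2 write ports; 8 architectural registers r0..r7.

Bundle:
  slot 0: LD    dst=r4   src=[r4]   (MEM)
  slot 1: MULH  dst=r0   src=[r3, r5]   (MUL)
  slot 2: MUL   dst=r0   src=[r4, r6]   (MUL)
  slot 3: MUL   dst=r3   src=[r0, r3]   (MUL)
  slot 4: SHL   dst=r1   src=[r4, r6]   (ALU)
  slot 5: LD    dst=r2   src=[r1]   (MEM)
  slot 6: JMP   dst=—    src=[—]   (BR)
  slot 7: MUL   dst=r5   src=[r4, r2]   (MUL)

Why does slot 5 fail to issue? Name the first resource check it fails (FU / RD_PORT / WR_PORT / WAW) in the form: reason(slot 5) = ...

reason(slot 5) = WR_PORT

(0) want 1×MEM +1rd +1wr — yes → AL3|MU2|ME1|BR1|rd3|wr1
(1) want 1×MUL +2rd +1wr — yes → AL3|MU1|ME1|BR1|rd1|wr0
(2) want 1×MUL +2rd +1wr — RD_PORT → AL3|MU1|ME1|BR1|rd1|wr0
(3) want 1×MUL +2rd +1wr — RD_PORT → AL3|MU1|ME1|BR1|rd1|wr0
(4) want 1×ALU +2rd +1wr — RD_PORT → AL3|MU1|ME1|BR1|rd1|wr0
(5) want 1×MEM +1rd +1wr — WR_PORT → AL3|MU1|ME1|BR1|rd1|wr0
(6) want 1×BR +0rd +0wr — yes → AL3|MU1|ME1|BR0|rd1|wr0
(7) want 1×MUL +2rd +1wr — RD_PORT → AL3|MU1|ME1|BR0|rd1|wr0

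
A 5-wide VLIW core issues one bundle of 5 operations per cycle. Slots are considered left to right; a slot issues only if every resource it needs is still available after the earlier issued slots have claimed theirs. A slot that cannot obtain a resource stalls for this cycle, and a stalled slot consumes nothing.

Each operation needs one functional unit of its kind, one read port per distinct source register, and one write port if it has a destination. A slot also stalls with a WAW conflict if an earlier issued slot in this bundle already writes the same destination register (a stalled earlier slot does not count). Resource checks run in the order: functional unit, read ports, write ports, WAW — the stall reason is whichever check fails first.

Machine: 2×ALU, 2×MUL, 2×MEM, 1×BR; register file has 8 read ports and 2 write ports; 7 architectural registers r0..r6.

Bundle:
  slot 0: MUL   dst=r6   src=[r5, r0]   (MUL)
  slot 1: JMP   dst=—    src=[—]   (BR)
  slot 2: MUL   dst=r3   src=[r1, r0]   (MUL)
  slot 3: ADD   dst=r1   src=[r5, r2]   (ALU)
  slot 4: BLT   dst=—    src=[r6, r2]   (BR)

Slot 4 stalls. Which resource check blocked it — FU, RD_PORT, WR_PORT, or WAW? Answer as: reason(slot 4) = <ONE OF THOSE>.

[0] MUL needs rd=2 wr=1: ok; after: ALU=2 MUL=1 MEM=2 BR=1, R=6, W=1
[1] BR needs rd=0 wr=0: ok; after: ALU=2 MUL=1 MEM=2 BR=0, R=6, W=1
[2] MUL needs rd=2 wr=1: ok; after: ALU=2 MUL=0 MEM=2 BR=0, R=4, W=0
[3] ALU needs rd=2 wr=1: WR_PORT; after: ALU=2 MUL=0 MEM=2 BR=0, R=4, W=0
[4] BR needs rd=2 wr=0: FU; after: ALU=2 MUL=0 MEM=2 BR=0, R=4, W=0

reason(slot 4) = FU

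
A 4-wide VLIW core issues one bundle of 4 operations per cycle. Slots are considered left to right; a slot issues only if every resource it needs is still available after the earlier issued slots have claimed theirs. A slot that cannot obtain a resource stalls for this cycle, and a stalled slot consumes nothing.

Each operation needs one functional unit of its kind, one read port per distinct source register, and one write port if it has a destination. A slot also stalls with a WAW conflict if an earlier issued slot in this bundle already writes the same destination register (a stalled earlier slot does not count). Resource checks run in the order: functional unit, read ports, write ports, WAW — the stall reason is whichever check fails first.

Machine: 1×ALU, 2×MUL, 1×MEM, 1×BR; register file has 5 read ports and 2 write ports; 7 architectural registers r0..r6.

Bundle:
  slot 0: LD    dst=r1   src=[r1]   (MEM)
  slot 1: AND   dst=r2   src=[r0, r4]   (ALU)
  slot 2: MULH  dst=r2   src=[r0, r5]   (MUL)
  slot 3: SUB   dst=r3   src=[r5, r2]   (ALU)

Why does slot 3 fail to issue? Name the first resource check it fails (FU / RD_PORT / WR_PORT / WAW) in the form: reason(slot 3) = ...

reason(slot 3) = FU

#0 MEM src=r1 dispatched  <A:1 Mu:2 Ld:0 B:1 rd:4 wr:1>
#1 ALU src=r0,r4 dispatched  <A:0 Mu:2 Ld:0 B:1 rd:2 wr:0>
#2 MUL src=r0,r5 held:WR_PORT  <A:0 Mu:2 Ld:0 B:1 rd:2 wr:0>
#3 ALU src=r5,r2 held:FU  <A:0 Mu:2 Ld:0 B:1 rd:2 wr:0>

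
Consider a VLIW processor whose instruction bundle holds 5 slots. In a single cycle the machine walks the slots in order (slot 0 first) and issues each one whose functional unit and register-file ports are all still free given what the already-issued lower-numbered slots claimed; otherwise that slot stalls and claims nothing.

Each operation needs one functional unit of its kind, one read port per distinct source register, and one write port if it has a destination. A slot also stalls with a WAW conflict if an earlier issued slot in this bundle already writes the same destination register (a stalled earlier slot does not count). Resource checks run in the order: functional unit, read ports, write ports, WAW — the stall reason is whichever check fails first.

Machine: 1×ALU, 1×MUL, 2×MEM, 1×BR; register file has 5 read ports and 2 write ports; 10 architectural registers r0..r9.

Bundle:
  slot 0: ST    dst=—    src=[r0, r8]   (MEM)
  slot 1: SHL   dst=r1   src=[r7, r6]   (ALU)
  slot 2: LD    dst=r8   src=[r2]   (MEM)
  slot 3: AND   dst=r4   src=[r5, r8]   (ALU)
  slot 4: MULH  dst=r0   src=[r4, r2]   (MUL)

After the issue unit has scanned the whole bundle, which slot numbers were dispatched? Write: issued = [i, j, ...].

#0 MEM src=r0,r8 dispatched  <A:1 Mu:1 Ld:1 B:1 rd:3 wr:2>
#1 ALU src=r7,r6 dispatched  <A:0 Mu:1 Ld:1 B:1 rd:1 wr:1>
#2 MEM src=r2 dispatched  <A:0 Mu:1 Ld:0 B:1 rd:0 wr:0>
#3 ALU src=r5,r8 held:FU  <A:0 Mu:1 Ld:0 B:1 rd:0 wr:0>
#4 MUL src=r4,r2 held:RD_PORT  <A:0 Mu:1 Ld:0 B:1 rd:0 wr:0>

issued = [0, 1, 2]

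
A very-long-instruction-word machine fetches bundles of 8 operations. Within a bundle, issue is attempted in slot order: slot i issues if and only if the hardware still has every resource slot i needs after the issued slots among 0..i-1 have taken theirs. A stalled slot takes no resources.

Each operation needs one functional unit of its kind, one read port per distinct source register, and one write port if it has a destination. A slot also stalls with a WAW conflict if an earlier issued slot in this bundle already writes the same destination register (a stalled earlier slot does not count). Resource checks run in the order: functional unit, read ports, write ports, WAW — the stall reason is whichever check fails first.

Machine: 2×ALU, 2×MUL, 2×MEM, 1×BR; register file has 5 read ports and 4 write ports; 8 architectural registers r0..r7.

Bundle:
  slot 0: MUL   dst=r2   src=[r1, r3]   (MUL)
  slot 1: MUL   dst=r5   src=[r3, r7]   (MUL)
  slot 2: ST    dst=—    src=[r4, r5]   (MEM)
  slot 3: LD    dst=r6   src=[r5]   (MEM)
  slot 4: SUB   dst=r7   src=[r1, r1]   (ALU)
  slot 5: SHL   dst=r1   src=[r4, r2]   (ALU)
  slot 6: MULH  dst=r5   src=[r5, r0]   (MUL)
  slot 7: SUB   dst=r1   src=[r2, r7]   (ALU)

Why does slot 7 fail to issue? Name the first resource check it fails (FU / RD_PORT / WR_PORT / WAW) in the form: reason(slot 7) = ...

slot 0 (MUL): ISSUE — free A2,Mu1,Ld2,B1 rp3 wp3
slot 1 (MUL): ISSUE — free A2,Mu0,Ld2,B1 rp1 wp2
slot 2 (MEM): stall RD_PORT — free A2,Mu0,Ld2,B1 rp1 wp2
slot 3 (MEM): ISSUE — free A2,Mu0,Ld1,B1 rp0 wp1
slot 4 (ALU): stall RD_PORT — free A2,Mu0,Ld1,B1 rp0 wp1
slot 5 (ALU): stall RD_PORT — free A2,Mu0,Ld1,B1 rp0 wp1
slot 6 (MUL): stall FU — free A2,Mu0,Ld1,B1 rp0 wp1
slot 7 (ALU): stall RD_PORT — free A2,Mu0,Ld1,B1 rp0 wp1

reason(slot 7) = RD_PORT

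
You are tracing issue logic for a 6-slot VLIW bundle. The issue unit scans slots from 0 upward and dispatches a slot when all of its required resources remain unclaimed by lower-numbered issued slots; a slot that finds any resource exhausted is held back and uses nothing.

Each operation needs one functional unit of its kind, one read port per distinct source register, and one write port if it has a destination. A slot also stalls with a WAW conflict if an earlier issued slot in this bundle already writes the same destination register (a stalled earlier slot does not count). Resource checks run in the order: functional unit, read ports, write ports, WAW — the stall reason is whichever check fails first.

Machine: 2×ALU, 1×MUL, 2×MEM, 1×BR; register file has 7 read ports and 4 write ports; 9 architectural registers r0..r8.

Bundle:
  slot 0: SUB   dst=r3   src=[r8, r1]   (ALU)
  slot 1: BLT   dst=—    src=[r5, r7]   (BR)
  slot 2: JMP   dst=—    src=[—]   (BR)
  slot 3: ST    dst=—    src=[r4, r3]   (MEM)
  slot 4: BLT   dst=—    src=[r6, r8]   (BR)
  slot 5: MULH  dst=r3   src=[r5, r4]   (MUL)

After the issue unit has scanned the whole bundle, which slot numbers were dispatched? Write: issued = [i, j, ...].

(0) want 1×ALU +2rd +1wr — yes → AL1|MU1|ME2|BR1|rd5|wr3
(1) want 1×BR +2rd +0wr — yes → AL1|MU1|ME2|BR0|rd3|wr3
(2) want 1×BR +0rd +0wr — FU → AL1|MU1|ME2|BR0|rd3|wr3
(3) want 1×MEM +2rd +0wr — yes → AL1|MU1|ME1|BR0|rd1|wr3
(4) want 1×BR +2rd +0wr — FU → AL1|MU1|ME1|BR0|rd1|wr3
(5) want 1×MUL +2rd +1wr — RD_PORT → AL1|MU1|ME1|BR0|rd1|wr3

issued = [0, 1, 3]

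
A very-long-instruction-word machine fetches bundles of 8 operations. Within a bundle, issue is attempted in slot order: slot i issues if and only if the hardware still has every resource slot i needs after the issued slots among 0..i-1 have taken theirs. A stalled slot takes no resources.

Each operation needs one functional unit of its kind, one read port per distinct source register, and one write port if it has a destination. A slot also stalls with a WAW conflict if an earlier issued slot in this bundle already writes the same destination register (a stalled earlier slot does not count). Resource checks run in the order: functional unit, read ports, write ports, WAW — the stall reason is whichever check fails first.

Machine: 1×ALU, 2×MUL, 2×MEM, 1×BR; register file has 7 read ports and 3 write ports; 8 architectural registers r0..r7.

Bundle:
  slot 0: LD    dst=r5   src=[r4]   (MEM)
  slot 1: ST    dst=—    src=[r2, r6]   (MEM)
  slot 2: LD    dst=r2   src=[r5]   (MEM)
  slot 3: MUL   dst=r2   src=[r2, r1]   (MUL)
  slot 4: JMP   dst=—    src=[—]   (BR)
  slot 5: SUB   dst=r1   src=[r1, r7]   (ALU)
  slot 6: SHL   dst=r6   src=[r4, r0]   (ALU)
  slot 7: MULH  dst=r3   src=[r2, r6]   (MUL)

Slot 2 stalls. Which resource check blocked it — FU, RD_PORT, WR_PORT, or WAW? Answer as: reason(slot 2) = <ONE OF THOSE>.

slot 0 (MEM): ISSUE — free A1,Mu2,Ld1,B1 rp6 wp2
slot 1 (MEM): ISSUE — free A1,Mu2,Ld0,B1 rp4 wp2
slot 2 (MEM): stall FU — free A1,Mu2,Ld0,B1 rp4 wp2
slot 3 (MUL): ISSUE — free A1,Mu1,Ld0,B1 rp2 wp1
slot 4 (BR): ISSUE — free A1,Mu1,Ld0,B0 rp2 wp1
slot 5 (ALU): ISSUE — free A0,Mu1,Ld0,B0 rp0 wp0
slot 6 (ALU): stall FU — free A0,Mu1,Ld0,B0 rp0 wp0
slot 7 (MUL): stall RD_PORT — free A0,Mu1,Ld0,B0 rp0 wp0

reason(slot 2) = FU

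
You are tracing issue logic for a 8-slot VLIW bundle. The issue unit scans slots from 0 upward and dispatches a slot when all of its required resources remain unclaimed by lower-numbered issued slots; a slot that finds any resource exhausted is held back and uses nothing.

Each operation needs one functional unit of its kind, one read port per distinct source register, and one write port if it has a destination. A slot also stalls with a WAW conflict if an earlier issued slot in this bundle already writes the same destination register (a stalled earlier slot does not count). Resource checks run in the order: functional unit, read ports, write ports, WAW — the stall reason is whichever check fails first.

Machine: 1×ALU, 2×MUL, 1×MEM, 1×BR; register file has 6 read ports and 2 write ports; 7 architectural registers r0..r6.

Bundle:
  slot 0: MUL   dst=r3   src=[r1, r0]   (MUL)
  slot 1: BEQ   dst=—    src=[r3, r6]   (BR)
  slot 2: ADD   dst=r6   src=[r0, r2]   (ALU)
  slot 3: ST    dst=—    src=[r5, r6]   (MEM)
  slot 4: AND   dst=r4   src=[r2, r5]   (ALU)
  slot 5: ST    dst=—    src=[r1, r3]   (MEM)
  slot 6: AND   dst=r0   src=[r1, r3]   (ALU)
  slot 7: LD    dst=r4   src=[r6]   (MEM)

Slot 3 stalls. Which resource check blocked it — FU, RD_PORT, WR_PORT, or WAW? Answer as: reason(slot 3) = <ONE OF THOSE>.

#0 MUL src=r1,r0 dispatched  <A:1 Mu:1 Ld:1 B:1 rd:4 wr:1>
#1 BR src=r3,r6 dispatched  <A:1 Mu:1 Ld:1 B:0 rd:2 wr:1>
#2 ALU src=r0,r2 dispatched  <A:0 Mu:1 Ld:1 B:0 rd:0 wr:0>
#3 MEM src=r5,r6 held:RD_PORT  <A:0 Mu:1 Ld:1 B:0 rd:0 wr:0>
#4 ALU src=r2,r5 held:FU  <A:0 Mu:1 Ld:1 B:0 rd:0 wr:0>
#5 MEM src=r1,r3 held:RD_PORT  <A:0 Mu:1 Ld:1 B:0 rd:0 wr:0>
#6 ALU src=r1,r3 held:FU  <A:0 Mu:1 Ld:1 B:0 rd:0 wr:0>
#7 MEM src=r6 held:RD_PORT  <A:0 Mu:1 Ld:1 B:0 rd:0 wr:0>

reason(slot 3) = RD_PORT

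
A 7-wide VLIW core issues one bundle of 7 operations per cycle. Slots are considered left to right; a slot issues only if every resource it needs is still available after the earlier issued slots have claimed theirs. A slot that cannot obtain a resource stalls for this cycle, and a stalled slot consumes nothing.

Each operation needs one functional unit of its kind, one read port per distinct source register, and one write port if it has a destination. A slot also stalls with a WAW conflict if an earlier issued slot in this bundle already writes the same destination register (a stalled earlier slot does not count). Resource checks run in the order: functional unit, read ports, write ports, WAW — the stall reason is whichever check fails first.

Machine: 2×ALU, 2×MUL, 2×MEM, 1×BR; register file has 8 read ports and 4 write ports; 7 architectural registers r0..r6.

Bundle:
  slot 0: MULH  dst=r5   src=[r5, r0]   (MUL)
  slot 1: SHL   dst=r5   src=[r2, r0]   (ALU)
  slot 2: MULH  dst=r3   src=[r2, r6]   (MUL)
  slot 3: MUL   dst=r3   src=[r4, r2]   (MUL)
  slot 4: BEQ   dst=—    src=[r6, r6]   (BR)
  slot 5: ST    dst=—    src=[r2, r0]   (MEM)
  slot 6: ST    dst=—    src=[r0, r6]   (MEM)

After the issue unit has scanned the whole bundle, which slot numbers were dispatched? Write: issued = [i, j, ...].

issued = [0, 2, 4, 5]

[0] MUL needs rd=2 wr=1: ok; after: ALU=2 MUL=1 MEM=2 BR=1, R=6, W=3
[1] ALU needs rd=2 wr=1: WAW; after: ALU=2 MUL=1 MEM=2 BR=1, R=6, W=3
[2] MUL needs rd=2 wr=1: ok; after: ALU=2 MUL=0 MEM=2 BR=1, R=4, W=2
[3] MUL needs rd=2 wr=1: FU; after: ALU=2 MUL=0 MEM=2 BR=1, R=4, W=2
[4] BR needs rd=1 wr=0: ok; after: ALU=2 MUL=0 MEM=2 BR=0, R=3, W=2
[5] MEM needs rd=2 wr=0: ok; after: ALU=2 MUL=0 MEM=1 BR=0, R=1, W=2
[6] MEM needs rd=2 wr=0: RD_PORT; after: ALU=2 MUL=0 MEM=1 BR=0, R=1, W=2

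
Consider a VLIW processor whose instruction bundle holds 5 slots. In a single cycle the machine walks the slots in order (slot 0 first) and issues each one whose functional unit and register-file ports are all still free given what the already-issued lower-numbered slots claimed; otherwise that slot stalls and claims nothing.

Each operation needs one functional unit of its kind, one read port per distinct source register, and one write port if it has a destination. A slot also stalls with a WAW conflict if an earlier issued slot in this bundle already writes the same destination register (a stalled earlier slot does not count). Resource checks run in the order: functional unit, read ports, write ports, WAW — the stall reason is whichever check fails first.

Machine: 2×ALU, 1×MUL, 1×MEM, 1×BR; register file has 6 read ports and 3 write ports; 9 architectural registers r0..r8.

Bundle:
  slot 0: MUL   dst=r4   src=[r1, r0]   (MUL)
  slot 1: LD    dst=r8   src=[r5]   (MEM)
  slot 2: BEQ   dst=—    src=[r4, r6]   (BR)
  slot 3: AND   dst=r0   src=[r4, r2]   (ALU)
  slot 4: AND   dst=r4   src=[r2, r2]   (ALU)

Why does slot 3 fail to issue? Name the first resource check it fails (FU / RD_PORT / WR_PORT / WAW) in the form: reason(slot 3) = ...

reason(slot 3) = RD_PORT

slot 0 (MUL): ISSUE — free A2,Mu0,Ld1,B1 rp4 wp2
slot 1 (MEM): ISSUE — free A2,Mu0,Ld0,B1 rp3 wp1
slot 2 (BR): ISSUE — free A2,Mu0,Ld0,B0 rp1 wp1
slot 3 (ALU): stall RD_PORT — free A2,Mu0,Ld0,B0 rp1 wp1
slot 4 (ALU): stall WAW — free A2,Mu0,Ld0,B0 rp1 wp1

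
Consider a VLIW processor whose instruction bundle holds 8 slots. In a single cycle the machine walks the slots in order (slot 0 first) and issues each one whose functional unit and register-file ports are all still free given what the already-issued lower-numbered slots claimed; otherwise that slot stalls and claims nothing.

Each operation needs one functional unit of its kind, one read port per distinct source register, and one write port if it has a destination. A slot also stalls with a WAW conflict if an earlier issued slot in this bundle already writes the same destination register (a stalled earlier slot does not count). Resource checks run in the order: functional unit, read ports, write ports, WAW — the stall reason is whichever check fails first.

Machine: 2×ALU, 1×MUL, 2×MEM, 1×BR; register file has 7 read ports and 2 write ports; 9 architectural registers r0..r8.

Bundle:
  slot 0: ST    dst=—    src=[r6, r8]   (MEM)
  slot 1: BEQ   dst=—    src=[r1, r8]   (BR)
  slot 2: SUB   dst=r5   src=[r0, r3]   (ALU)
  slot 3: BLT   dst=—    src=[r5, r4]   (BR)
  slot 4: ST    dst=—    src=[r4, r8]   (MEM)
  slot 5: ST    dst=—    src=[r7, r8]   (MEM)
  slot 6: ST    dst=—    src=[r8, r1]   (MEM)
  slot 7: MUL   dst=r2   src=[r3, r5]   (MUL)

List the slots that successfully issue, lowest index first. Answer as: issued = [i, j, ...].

slot 0 (MEM): ISSUE — free A2,Mu1,Ld1,B1 rp5 wp2
slot 1 (BR): ISSUE — free A2,Mu1,Ld1,B0 rp3 wp2
slot 2 (ALU): ISSUE — free A1,Mu1,Ld1,B0 rp1 wp1
slot 3 (BR): stall FU — free A1,Mu1,Ld1,B0 rp1 wp1
slot 4 (MEM): stall RD_PORT — free A1,Mu1,Ld1,B0 rp1 wp1
slot 5 (MEM): stall RD_PORT — free A1,Mu1,Ld1,B0 rp1 wp1
slot 6 (MEM): stall RD_PORT — free A1,Mu1,Ld1,B0 rp1 wp1
slot 7 (MUL): stall RD_PORT — free A1,Mu1,Ld1,B0 rp1 wp1

issued = [0, 1, 2]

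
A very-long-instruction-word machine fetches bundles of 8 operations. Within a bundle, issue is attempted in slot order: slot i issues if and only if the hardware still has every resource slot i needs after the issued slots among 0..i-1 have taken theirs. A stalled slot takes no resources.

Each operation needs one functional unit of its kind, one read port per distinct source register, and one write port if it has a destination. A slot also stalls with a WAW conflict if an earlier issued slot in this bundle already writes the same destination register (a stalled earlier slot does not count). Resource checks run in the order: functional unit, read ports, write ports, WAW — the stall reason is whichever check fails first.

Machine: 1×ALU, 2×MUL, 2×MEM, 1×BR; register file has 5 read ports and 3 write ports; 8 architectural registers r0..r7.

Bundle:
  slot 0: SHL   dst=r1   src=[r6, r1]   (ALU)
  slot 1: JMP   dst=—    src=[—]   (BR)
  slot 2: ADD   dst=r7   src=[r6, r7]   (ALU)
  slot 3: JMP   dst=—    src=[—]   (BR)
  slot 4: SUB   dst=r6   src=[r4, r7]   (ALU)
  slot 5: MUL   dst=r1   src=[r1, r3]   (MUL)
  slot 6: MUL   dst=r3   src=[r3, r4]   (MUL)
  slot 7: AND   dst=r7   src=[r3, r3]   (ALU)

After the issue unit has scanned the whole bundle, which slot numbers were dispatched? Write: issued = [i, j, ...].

(0) want 1×ALU +2rd +1wr — yes → AL0|MU2|ME2|BR1|rd3|wr2
(1) want 1×BR +0rd +0wr — yes → AL0|MU2|ME2|BR0|rd3|wr2
(2) want 1×ALU +2rd +1wr — FU → AL0|MU2|ME2|BR0|rd3|wr2
(3) want 1×BR +0rd +0wr — FU → AL0|MU2|ME2|BR0|rd3|wr2
(4) want 1×ALU +2rd +1wr — FU → AL0|MU2|ME2|BR0|rd3|wr2
(5) want 1×MUL +2rd +1wr — WAW → AL0|MU2|ME2|BR0|rd3|wr2
(6) want 1×MUL +2rd +1wr — yes → AL0|MU1|ME2|BR0|rd1|wr1
(7) want 1×ALU +1rd +1wr — FU → AL0|MU1|ME2|BR0|rd1|wr1

issued = [0, 1, 6]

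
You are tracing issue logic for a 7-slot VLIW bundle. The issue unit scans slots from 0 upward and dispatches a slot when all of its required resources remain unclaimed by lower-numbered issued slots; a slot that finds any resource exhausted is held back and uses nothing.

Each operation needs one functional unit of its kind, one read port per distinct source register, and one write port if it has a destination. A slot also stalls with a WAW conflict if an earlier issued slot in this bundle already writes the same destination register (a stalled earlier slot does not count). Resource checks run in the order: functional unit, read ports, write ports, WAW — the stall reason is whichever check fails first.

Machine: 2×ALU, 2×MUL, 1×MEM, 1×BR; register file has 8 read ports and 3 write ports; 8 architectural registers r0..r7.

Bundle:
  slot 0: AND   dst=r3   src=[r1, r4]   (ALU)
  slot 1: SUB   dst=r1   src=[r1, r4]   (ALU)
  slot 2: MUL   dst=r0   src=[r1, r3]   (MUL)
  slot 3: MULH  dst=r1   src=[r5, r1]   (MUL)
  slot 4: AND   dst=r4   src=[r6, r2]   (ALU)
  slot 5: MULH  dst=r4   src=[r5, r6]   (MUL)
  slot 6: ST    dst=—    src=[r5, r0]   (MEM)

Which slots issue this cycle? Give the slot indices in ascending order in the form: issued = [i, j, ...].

  0. ALU→r3 ⇒ go  {1A/2Mu/1Ld/1B | 6r 2w}
  1. ALU→r1 ⇒ go  {0A/2Mu/1Ld/1B | 4r 1w}
  2. MUL→r0 ⇒ go  {0A/1Mu/1Ld/1B | 2r 0w}
  3. MUL→r1 ⇒ no(WR_PORT)  {0A/1Mu/1Ld/1B | 2r 0w}
  4. ALU→r4 ⇒ no(FU)  {0A/1Mu/1Ld/1B | 2r 0w}
  5. MUL→r4 ⇒ no(WR_PORT)  {0A/1Mu/1Ld/1B | 2r 0w}
  6. MEM ⇒ go  {0A/1Mu/0Ld/1B | 0r 0w}

issued = [0, 1, 2, 6]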